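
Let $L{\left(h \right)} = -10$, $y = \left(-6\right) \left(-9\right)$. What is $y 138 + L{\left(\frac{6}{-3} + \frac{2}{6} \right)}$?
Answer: $7442$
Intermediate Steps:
$y = 54$
$y 138 + L{\left(\frac{6}{-3} + \frac{2}{6} \right)} = 54 \cdot 138 - 10 = 7452 - 10 = 7442$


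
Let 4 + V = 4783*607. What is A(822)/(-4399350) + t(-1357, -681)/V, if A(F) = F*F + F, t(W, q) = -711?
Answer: -109289569334/709585092775 ≈ -0.15402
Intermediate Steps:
A(F) = F + F² (A(F) = F² + F = F + F²)
V = 2903277 (V = -4 + 4783*607 = -4 + 2903281 = 2903277)
A(822)/(-4399350) + t(-1357, -681)/V = (822*(1 + 822))/(-4399350) - 711/2903277 = (822*823)*(-1/4399350) - 711*1/2903277 = 676506*(-1/4399350) - 237/967759 = -112751/733225 - 237/967759 = -109289569334/709585092775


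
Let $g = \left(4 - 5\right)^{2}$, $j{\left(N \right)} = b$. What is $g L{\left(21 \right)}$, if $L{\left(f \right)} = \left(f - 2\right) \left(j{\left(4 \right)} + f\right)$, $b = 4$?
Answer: $475$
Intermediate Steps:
$j{\left(N \right)} = 4$
$g = 1$ ($g = \left(-1\right)^{2} = 1$)
$L{\left(f \right)} = \left(-2 + f\right) \left(4 + f\right)$ ($L{\left(f \right)} = \left(f - 2\right) \left(4 + f\right) = \left(-2 + f\right) \left(4 + f\right)$)
$g L{\left(21 \right)} = 1 \left(-8 + 21^{2} + 2 \cdot 21\right) = 1 \left(-8 + 441 + 42\right) = 1 \cdot 475 = 475$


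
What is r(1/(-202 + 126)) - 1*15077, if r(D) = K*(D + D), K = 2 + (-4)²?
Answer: -286472/19 ≈ -15077.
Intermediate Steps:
K = 18 (K = 2 + 16 = 18)
r(D) = 36*D (r(D) = 18*(D + D) = 18*(2*D) = 36*D)
r(1/(-202 + 126)) - 1*15077 = 36/(-202 + 126) - 1*15077 = 36/(-76) - 15077 = 36*(-1/76) - 15077 = -9/19 - 15077 = -286472/19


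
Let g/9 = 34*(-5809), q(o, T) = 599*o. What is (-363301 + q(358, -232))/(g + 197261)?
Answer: 148859/1580293 ≈ 0.094197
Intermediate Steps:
g = -1777554 (g = 9*(34*(-5809)) = 9*(-197506) = -1777554)
(-363301 + q(358, -232))/(g + 197261) = (-363301 + 599*358)/(-1777554 + 197261) = (-363301 + 214442)/(-1580293) = -148859*(-1/1580293) = 148859/1580293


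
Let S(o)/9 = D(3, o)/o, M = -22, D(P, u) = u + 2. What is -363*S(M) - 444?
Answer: -3414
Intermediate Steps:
D(P, u) = 2 + u
S(o) = 9*(2 + o)/o (S(o) = 9*((2 + o)/o) = 9*(2 + o)/o)
-363*S(M) - 444 = -363*(9 + 18/(-22)) - 444 = -363*(9 + 18*(-1/22)) - 444 = -363*(9 - 9/11) - 444 = -363*90/11 - 444 = -2970 - 444 = -3414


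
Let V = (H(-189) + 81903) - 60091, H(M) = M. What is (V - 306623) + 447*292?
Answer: -154476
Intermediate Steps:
V = 21623 (V = (-189 + 81903) - 60091 = 81714 - 60091 = 21623)
(V - 306623) + 447*292 = (21623 - 306623) + 447*292 = -285000 + 130524 = -154476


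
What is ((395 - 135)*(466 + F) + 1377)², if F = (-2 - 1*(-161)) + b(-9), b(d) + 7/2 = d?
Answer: 25801033129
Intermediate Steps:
b(d) = -7/2 + d
F = 293/2 (F = (-2 - 1*(-161)) + (-7/2 - 9) = (-2 + 161) - 25/2 = 159 - 25/2 = 293/2 ≈ 146.50)
((395 - 135)*(466 + F) + 1377)² = ((395 - 135)*(466 + 293/2) + 1377)² = (260*(1225/2) + 1377)² = (159250 + 1377)² = 160627² = 25801033129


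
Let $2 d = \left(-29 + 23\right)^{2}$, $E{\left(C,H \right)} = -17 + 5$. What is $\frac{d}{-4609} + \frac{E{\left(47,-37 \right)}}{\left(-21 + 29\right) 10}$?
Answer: $- \frac{14187}{92180} \approx -0.15391$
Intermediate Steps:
$E{\left(C,H \right)} = -12$
$d = 18$ ($d = \frac{\left(-29 + 23\right)^{2}}{2} = \frac{\left(-6\right)^{2}}{2} = \frac{1}{2} \cdot 36 = 18$)
$\frac{d}{-4609} + \frac{E{\left(47,-37 \right)}}{\left(-21 + 29\right) 10} = \frac{18}{-4609} - \frac{12}{\left(-21 + 29\right) 10} = 18 \left(- \frac{1}{4609}\right) - \frac{12}{8 \cdot 10} = - \frac{18}{4609} - \frac{12}{80} = - \frac{18}{4609} - \frac{3}{20} = - \frac{14187}{92180}$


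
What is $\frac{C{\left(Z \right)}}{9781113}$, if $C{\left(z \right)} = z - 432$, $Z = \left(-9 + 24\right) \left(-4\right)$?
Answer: $- \frac{164}{3260371} \approx -5.0301 \cdot 10^{-5}$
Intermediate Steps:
$Z = -60$ ($Z = 15 \left(-4\right) = -60$)
$C{\left(z \right)} = -432 + z$ ($C{\left(z \right)} = z - 432 = -432 + z$)
$\frac{C{\left(Z \right)}}{9781113} = \frac{-432 - 60}{9781113} = \left(-492\right) \frac{1}{9781113} = - \frac{164}{3260371}$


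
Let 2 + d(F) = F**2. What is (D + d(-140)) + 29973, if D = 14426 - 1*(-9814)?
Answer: 73811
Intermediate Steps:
D = 24240 (D = 14426 + 9814 = 24240)
d(F) = -2 + F**2
(D + d(-140)) + 29973 = (24240 + (-2 + (-140)**2)) + 29973 = (24240 + (-2 + 19600)) + 29973 = (24240 + 19598) + 29973 = 43838 + 29973 = 73811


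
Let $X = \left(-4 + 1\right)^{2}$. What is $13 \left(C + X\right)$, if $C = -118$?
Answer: $-1417$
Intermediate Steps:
$X = 9$ ($X = \left(-3\right)^{2} = 9$)
$13 \left(C + X\right) = 13 \left(-118 + 9\right) = 13 \left(-109\right) = -1417$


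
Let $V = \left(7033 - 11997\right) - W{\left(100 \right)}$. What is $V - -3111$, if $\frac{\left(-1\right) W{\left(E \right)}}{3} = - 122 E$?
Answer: $-38453$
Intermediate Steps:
$W{\left(E \right)} = 366 E$ ($W{\left(E \right)} = - 3 \left(- 122 E\right) = 366 E$)
$V = -41564$ ($V = \left(7033 - 11997\right) - 366 \cdot 100 = \left(7033 - 11997\right) - 36600 = -4964 - 36600 = -41564$)
$V - -3111 = -41564 - -3111 = -41564 + 3111 = -38453$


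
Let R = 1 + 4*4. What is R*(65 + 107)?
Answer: 2924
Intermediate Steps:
R = 17 (R = 1 + 16 = 17)
R*(65 + 107) = 17*(65 + 107) = 17*172 = 2924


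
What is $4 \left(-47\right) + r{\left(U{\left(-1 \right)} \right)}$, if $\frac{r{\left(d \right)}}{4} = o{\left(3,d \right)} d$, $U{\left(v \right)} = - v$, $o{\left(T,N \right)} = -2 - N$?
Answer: $-200$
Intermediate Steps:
$r{\left(d \right)} = 4 d \left(-2 - d\right)$ ($r{\left(d \right)} = 4 \left(-2 - d\right) d = 4 d \left(-2 - d\right)$)
$4 \left(-47\right) + r{\left(U{\left(-1 \right)} \right)} = 4 \left(-47\right) - 4 \left(\left(-1\right) \left(-1\right)\right) \left(2 - -1\right) = -188 - 4 \left(2 + 1\right) = -188 - 4 \cdot 3 = -188 - 12 = -200$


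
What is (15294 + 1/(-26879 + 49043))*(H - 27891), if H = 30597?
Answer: 152878273867/3694 ≈ 4.1386e+7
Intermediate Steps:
(15294 + 1/(-26879 + 49043))*(H - 27891) = (15294 + 1/(-26879 + 49043))*(30597 - 27891) = (15294 + 1/22164)*2706 = (338976217/22164)*2706 = 152878273867/3694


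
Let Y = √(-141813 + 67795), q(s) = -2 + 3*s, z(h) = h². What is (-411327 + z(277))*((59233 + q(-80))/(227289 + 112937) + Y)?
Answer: -147300527/2539 - 334598*I*√74018 ≈ -58015.0 - 9.1032e+7*I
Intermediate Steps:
Y = I*√74018 (Y = √(-74018) = I*√74018 ≈ 272.06*I)
(-411327 + z(277))*((59233 + q(-80))/(227289 + 112937) + Y) = (-411327 + 277²)*((59233 + (-2 + 3*(-80)))/(227289 + 112937) + I*√74018) = (-411327 + 76729)*((59233 + (-2 - 240))/340226 + I*√74018) = -334598*((59233 - 242)*(1/340226) + I*√74018) = -334598*(58991*(1/340226) + I*√74018) = -334598*(58991/340226 + I*√74018) = -147300527/2539 - 334598*I*√74018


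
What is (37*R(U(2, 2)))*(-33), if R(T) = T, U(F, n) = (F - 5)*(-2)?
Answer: -7326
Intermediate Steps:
U(F, n) = 10 - 2*F (U(F, n) = (-5 + F)*(-2) = 10 - 2*F)
(37*R(U(2, 2)))*(-33) = (37*(10 - 2*2))*(-33) = (37*(10 - 4))*(-33) = (37*6)*(-33) = 222*(-33) = -7326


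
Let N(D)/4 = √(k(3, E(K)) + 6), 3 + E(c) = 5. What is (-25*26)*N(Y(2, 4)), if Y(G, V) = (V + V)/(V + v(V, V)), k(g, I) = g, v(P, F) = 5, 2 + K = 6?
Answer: -7800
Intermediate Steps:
K = 4 (K = -2 + 6 = 4)
E(c) = 2 (E(c) = -3 + 5 = 2)
Y(G, V) = 2*V/(5 + V) (Y(G, V) = (V + V)/(V + 5) = (2*V)/(5 + V) = 2*V/(5 + V))
N(D) = 12 (N(D) = 4*√(3 + 6) = 4*√9 = 4*3 = 12)
(-25*26)*N(Y(2, 4)) = -25*26*12 = -650*12 = -7800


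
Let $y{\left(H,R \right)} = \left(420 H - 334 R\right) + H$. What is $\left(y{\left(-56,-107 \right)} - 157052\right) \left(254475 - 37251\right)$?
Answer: $-31473585360$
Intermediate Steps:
$y{\left(H,R \right)} = - 334 R + 421 H$ ($y{\left(H,R \right)} = \left(- 334 R + 420 H\right) + H = - 334 R + 421 H$)
$\left(y{\left(-56,-107 \right)} - 157052\right) \left(254475 - 37251\right) = \left(\left(\left(-334\right) \left(-107\right) + 421 \left(-56\right)\right) - 157052\right) \left(254475 - 37251\right) = \left(\left(35738 - 23576\right) - 157052\right) 217224 = \left(12162 - 157052\right) 217224 = \left(-144890\right) 217224 = -31473585360$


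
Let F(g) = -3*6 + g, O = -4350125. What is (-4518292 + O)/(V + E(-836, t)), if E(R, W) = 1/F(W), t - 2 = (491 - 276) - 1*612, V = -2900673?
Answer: 3662656221/1197977950 ≈ 3.0574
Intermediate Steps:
t = -395 (t = 2 + ((491 - 276) - 1*612) = 2 + (215 - 612) = 2 - 397 = -395)
F(g) = -18 + g
E(R, W) = 1/(-18 + W)
(-4518292 + O)/(V + E(-836, t)) = (-4518292 - 4350125)/(-2900673 + 1/(-18 - 395)) = -8868417/(-2900673 + 1/(-413)) = -8868417/(-2900673 - 1/413) = -8868417/(-1197977950/413) = -8868417*(-413/1197977950) = 3662656221/1197977950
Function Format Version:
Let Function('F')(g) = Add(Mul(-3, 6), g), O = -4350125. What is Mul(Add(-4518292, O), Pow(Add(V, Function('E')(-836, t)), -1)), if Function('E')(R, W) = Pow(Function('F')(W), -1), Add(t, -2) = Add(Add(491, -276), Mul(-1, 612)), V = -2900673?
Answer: Rational(3662656221, 1197977950) ≈ 3.0574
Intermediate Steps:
t = -395 (t = Add(2, Add(Add(491, -276), Mul(-1, 612))) = Add(2, Add(215, -612)) = Add(2, -397) = -395)
Function('F')(g) = Add(-18, g)
Function('E')(R, W) = Pow(Add(-18, W), -1)
Mul(Add(-4518292, O), Pow(Add(V, Function('E')(-836, t)), -1)) = Mul(Add(-4518292, -4350125), Pow(Add(-2900673, Pow(Add(-18, -395), -1)), -1)) = Mul(-8868417, Pow(Add(-2900673, Pow(-413, -1)), -1)) = Mul(-8868417, Pow(Add(-2900673, Rational(-1, 413)), -1)) = Mul(-8868417, Pow(Rational(-1197977950, 413), -1)) = Mul(-8868417, Rational(-413, 1197977950)) = Rational(3662656221, 1197977950)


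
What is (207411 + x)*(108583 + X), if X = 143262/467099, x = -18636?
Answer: 9574508292385725/467099 ≈ 2.0498e+10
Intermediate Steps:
X = 143262/467099 (X = 143262*(1/467099) = 143262/467099 ≈ 0.30671)
(207411 + x)*(108583 + X) = (207411 - 18636)*(108583 + 143262/467099) = 188775*(50719153979/467099) = 9574508292385725/467099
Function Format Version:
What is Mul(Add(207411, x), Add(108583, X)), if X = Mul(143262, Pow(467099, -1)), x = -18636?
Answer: Rational(9574508292385725, 467099) ≈ 2.0498e+10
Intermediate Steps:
X = Rational(143262, 467099) (X = Mul(143262, Rational(1, 467099)) = Rational(143262, 467099) ≈ 0.30671)
Mul(Add(207411, x), Add(108583, X)) = Mul(Add(207411, -18636), Add(108583, Rational(143262, 467099))) = Mul(188775, Rational(50719153979, 467099)) = Rational(9574508292385725, 467099)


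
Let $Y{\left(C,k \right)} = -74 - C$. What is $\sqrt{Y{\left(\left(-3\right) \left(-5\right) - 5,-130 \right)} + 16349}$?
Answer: $\sqrt{16265} \approx 127.53$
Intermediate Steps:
$\sqrt{Y{\left(\left(-3\right) \left(-5\right) - 5,-130 \right)} + 16349} = \sqrt{\left(-74 - \left(\left(-3\right) \left(-5\right) - 5\right)\right) + 16349} = \sqrt{\left(-74 - \left(15 - 5\right)\right) + 16349} = \sqrt{\left(-74 - 10\right) + 16349} = \sqrt{-84 + 16349} = \sqrt{16265}$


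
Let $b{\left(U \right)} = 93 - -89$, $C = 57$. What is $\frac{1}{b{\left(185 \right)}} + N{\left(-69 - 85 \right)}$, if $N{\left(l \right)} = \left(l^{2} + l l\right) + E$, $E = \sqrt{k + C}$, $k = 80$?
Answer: $\frac{8632625}{182} + \sqrt{137} \approx 47444.0$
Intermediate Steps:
$E = \sqrt{137}$ ($E = \sqrt{80 + 57} = \sqrt{137} \approx 11.705$)
$N{\left(l \right)} = \sqrt{137} + 2 l^{2}$ ($N{\left(l \right)} = \left(l^{2} + l l\right) + \sqrt{137} = \left(l^{2} + l^{2}\right) + \sqrt{137} = 2 l^{2} + \sqrt{137} = \sqrt{137} + 2 l^{2}$)
$b{\left(U \right)} = 182$ ($b{\left(U \right)} = 93 + 89 = 182$)
$\frac{1}{b{\left(185 \right)}} + N{\left(-69 - 85 \right)} = \frac{1}{182} + \left(\sqrt{137} + 2 \left(-69 - 85\right)^{2}\right) = \frac{1}{182} + \left(\sqrt{137} + 2 \left(-154\right)^{2}\right) = \frac{1}{182} + \left(\sqrt{137} + 2 \cdot 23716\right) = \frac{1}{182} + \left(\sqrt{137} + 47432\right) = \frac{1}{182} + \left(47432 + \sqrt{137}\right) = \frac{8632625}{182} + \sqrt{137}$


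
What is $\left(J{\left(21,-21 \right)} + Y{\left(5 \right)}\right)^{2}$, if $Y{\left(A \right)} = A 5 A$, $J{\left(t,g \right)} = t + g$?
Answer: $15625$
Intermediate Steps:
$J{\left(t,g \right)} = g + t$
$Y{\left(A \right)} = 5 A^{2}$ ($Y{\left(A \right)} = 5 A A = 5 A^{2}$)
$\left(J{\left(21,-21 \right)} + Y{\left(5 \right)}\right)^{2} = \left(\left(-21 + 21\right) + 5 \cdot 5^{2}\right)^{2} = \left(0 + 5 \cdot 25\right)^{2} = \left(0 + 125\right)^{2} = 125^{2} = 15625$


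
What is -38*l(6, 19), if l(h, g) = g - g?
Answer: 0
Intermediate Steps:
l(h, g) = 0
-38*l(6, 19) = -38*0 = 0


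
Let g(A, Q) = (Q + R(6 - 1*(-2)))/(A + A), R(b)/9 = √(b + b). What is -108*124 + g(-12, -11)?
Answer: -321433/24 ≈ -13393.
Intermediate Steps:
R(b) = 9*√2*√b (R(b) = 9*√(b + b) = 9*√(2*b) = 9*(√2*√b) = 9*√2*√b)
g(A, Q) = (36 + Q)/(2*A) (g(A, Q) = (Q + 9*√2*√(6 - 1*(-2)))/(A + A) = (Q + 9*√2*√(6 + 2))/((2*A)) = (Q + 9*√2*√8)*(1/(2*A)) = (Q + 9*√2*(2*√2))*(1/(2*A)) = (Q + 36)*(1/(2*A)) = (36 + Q)*(1/(2*A)) = (36 + Q)/(2*A))
-108*124 + g(-12, -11) = -108*124 + (½)*(36 - 11)/(-12) = -13392 + (½)*(-1/12)*25 = -13392 - 25/24 = -321433/24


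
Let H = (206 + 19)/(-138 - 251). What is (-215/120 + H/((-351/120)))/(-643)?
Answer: 193451/78039624 ≈ 0.0024789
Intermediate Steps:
H = -225/389 (H = 225/(-389) = 225*(-1/389) = -225/389 ≈ -0.57841)
(-215/120 + H/((-351/120)))/(-643) = (-215/120 - 225/(389*((-351/120))))/(-643) = (-215*1/120 - 225/(389*((-351*1/120))))*(-1/643) = (-43/24 - 225/(389*(-117/40)))*(-1/643) = (-43/24 - 225/389*(-40/117))*(-1/643) = (-43/24 + 1000/5057)*(-1/643) = -193451/121368*(-1/643) = 193451/78039624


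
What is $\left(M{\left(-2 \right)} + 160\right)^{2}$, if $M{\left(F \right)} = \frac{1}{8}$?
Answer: $\frac{1640961}{64} \approx 25640.0$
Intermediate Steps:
$M{\left(F \right)} = \frac{1}{8}$
$\left(M{\left(-2 \right)} + 160\right)^{2} = \left(\frac{1}{8} + 160\right)^{2} = \left(\frac{1281}{8}\right)^{2} = \frac{1640961}{64}$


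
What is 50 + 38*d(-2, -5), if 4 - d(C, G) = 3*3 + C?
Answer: -64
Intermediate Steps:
d(C, G) = -5 - C (d(C, G) = 4 - (3*3 + C) = 4 - (9 + C) = 4 + (-9 - C) = -5 - C)
50 + 38*d(-2, -5) = 50 + 38*(-5 - 1*(-2)) = 50 + 38*(-5 + 2) = 50 + 38*(-3) = 50 - 114 = -64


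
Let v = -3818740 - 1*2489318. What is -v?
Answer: 6308058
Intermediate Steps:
v = -6308058 (v = -3818740 - 2489318 = -6308058)
-v = -1*(-6308058) = 6308058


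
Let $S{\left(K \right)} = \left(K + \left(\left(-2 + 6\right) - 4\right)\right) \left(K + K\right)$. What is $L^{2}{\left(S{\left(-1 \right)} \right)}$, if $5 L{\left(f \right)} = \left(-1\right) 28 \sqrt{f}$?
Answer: $\frac{1568}{25} \approx 62.72$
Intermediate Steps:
$S{\left(K \right)} = 2 K^{2}$ ($S{\left(K \right)} = \left(K + \left(4 - 4\right)\right) 2 K = \left(K + 0\right) 2 K = K 2 K = 2 K^{2}$)
$L{\left(f \right)} = - \frac{28 \sqrt{f}}{5}$ ($L{\left(f \right)} = \frac{\left(-1\right) 28 \sqrt{f}}{5} = \frac{\left(-28\right) \sqrt{f}}{5} = - \frac{28 \sqrt{f}}{5}$)
$L^{2}{\left(S{\left(-1 \right)} \right)} = \left(- \frac{28 \sqrt{2 \left(-1\right)^{2}}}{5}\right)^{2} = \left(- \frac{28 \sqrt{2 \cdot 1}}{5}\right)^{2} = \left(- \frac{28 \sqrt{2}}{5}\right)^{2} = \frac{1568}{25}$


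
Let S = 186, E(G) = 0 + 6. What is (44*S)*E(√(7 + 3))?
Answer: 49104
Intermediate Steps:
E(G) = 6
(44*S)*E(√(7 + 3)) = (44*186)*6 = 8184*6 = 49104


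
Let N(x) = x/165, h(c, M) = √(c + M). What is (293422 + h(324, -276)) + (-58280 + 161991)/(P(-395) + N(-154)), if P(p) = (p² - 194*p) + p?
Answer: 1022250353557/3483886 + 4*√3 ≈ 2.9343e+5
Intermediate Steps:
h(c, M) = √(M + c)
N(x) = x/165 (N(x) = x*(1/165) = x/165)
P(p) = p² - 193*p
(293422 + h(324, -276)) + (-58280 + 161991)/(P(-395) + N(-154)) = (293422 + √(-276 + 324)) + (-58280 + 161991)/(-395*(-193 - 395) + (1/165)*(-154)) = (293422 + √48) + 103711/(-395*(-588) - 14/15) = (293422 + 4*√3) + 103711/(232260 - 14/15) = (293422 + 4*√3) + 103711/(3483886/15) = (293422 + 4*√3) + 103711*(15/3483886) = (293422 + 4*√3) + 1555665/3483886 = 1022250353557/3483886 + 4*√3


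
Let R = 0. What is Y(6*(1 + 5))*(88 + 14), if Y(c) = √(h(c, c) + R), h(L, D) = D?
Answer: 612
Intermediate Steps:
Y(c) = √c (Y(c) = √(c + 0) = √c)
Y(6*(1 + 5))*(88 + 14) = √(6*(1 + 5))*(88 + 14) = √(6*6)*102 = √36*102 = 6*102 = 612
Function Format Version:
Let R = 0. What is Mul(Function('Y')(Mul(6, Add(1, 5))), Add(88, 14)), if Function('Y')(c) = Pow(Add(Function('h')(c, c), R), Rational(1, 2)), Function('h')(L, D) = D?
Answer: 612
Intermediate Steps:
Function('Y')(c) = Pow(c, Rational(1, 2)) (Function('Y')(c) = Pow(Add(c, 0), Rational(1, 2)) = Pow(c, Rational(1, 2)))
Mul(Function('Y')(Mul(6, Add(1, 5))), Add(88, 14)) = Mul(Pow(Mul(6, Add(1, 5)), Rational(1, 2)), Add(88, 14)) = Mul(Pow(Mul(6, 6), Rational(1, 2)), 102) = Mul(Pow(36, Rational(1, 2)), 102) = Mul(6, 102) = 612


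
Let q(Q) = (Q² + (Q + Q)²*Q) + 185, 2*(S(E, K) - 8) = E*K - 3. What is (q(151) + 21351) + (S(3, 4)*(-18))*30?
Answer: 13809391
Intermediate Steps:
S(E, K) = 13/2 + E*K/2 (S(E, K) = 8 + (E*K - 3)/2 = 8 + (-3 + E*K)/2 = 8 + (-3/2 + E*K/2) = 13/2 + E*K/2)
q(Q) = 185 + Q² + 4*Q³ (q(Q) = (Q² + (2*Q)²*Q) + 185 = (Q² + (4*Q²)*Q) + 185 = (Q² + 4*Q³) + 185 = 185 + Q² + 4*Q³)
(q(151) + 21351) + (S(3, 4)*(-18))*30 = ((185 + 151² + 4*151³) + 21351) + ((13/2 + (½)*3*4)*(-18))*30 = ((185 + 22801 + 4*3442951) + 21351) + ((13/2 + 6)*(-18))*30 = ((185 + 22801 + 13771804) + 21351) + ((25/2)*(-18))*30 = (13794790 + 21351) - 225*30 = 13816141 - 6750 = 13809391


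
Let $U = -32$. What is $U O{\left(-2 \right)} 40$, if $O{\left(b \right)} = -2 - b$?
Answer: $0$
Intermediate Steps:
$U O{\left(-2 \right)} 40 = - 32 \left(-2 - -2\right) 40 = - 32 \left(-2 + 2\right) 40 = \left(-32\right) 0 \cdot 40 = 0 \cdot 40 = 0$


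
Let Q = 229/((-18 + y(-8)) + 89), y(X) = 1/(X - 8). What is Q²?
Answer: 13424896/1288225 ≈ 10.421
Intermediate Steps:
y(X) = 1/(-8 + X)
Q = 3664/1135 (Q = 229/((-18 + 1/(-8 - 8)) + 89) = 229/((-18 + 1/(-16)) + 89) = 229/((-18 - 1/16) + 89) = 229/(-289/16 + 89) = 229/(1135/16) = 229*(16/1135) = 3664/1135 ≈ 3.2282)
Q² = (3664/1135)² = 13424896/1288225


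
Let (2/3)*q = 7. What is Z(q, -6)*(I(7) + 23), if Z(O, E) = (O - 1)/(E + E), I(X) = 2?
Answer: -475/24 ≈ -19.792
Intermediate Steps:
q = 21/2 (q = (3/2)*7 = 21/2 ≈ 10.500)
Z(O, E) = (-1 + O)/(2*E) (Z(O, E) = (-1 + O)/((2*E)) = (-1 + O)*(1/(2*E)) = (-1 + O)/(2*E))
Z(q, -6)*(I(7) + 23) = ((½)*(-1 + 21/2)/(-6))*(2 + 23) = ((½)*(-⅙)*(19/2))*25 = -19/24*25 = -475/24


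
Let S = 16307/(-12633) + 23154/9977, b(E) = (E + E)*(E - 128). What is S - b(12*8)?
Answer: 774516135047/126039441 ≈ 6145.0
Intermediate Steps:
b(E) = 2*E*(-128 + E) (b(E) = (2*E)*(-128 + E) = 2*E*(-128 + E))
S = 129809543/126039441 (S = 16307*(-1/12633) + 23154*(1/9977) = -16307/12633 + 23154/9977 = 129809543/126039441 ≈ 1.0299)
S - b(12*8) = 129809543/126039441 - 2*12*8*(-128 + 12*8) = 129809543/126039441 - 2*96*(-128 + 96) = 129809543/126039441 - 2*96*(-32) = 129809543/126039441 - 1*(-6144) = 129809543/126039441 + 6144 = 774516135047/126039441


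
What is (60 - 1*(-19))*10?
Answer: 790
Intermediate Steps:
(60 - 1*(-19))*10 = (60 + 19)*10 = 79*10 = 790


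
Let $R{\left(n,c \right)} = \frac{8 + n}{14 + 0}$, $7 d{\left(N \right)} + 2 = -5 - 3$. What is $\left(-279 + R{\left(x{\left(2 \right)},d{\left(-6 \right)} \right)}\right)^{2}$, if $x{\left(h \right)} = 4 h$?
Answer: $\frac{3783025}{49} \approx 77205.0$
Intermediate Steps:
$d{\left(N \right)} = - \frac{10}{7}$ ($d{\left(N \right)} = - \frac{2}{7} + \frac{-5 - 3}{7} = - \frac{2}{7} + \frac{1}{7} \left(-8\right) = - \frac{2}{7} - \frac{8}{7} = - \frac{10}{7}$)
$R{\left(n,c \right)} = \frac{4}{7} + \frac{n}{14}$ ($R{\left(n,c \right)} = \frac{8 + n}{14} = \left(8 + n\right) \frac{1}{14} = \frac{4}{7} + \frac{n}{14}$)
$\left(-279 + R{\left(x{\left(2 \right)},d{\left(-6 \right)} \right)}\right)^{2} = \left(-279 + \left(\frac{4}{7} + \frac{4 \cdot 2}{14}\right)\right)^{2} = \left(-279 + \left(\frac{4}{7} + \frac{1}{14} \cdot 8\right)\right)^{2} = \left(-279 + \left(\frac{4}{7} + \frac{4}{7}\right)\right)^{2} = \left(-279 + \frac{8}{7}\right)^{2} = \left(- \frac{1945}{7}\right)^{2} = \frac{3783025}{49}$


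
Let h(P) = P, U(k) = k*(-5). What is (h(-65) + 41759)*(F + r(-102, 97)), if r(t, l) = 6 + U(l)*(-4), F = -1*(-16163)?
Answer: 755036646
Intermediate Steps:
U(k) = -5*k
F = 16163
r(t, l) = 6 + 20*l (r(t, l) = 6 - 5*l*(-4) = 6 + 20*l)
(h(-65) + 41759)*(F + r(-102, 97)) = (-65 + 41759)*(16163 + (6 + 20*97)) = 41694*(16163 + (6 + 1940)) = 41694*(16163 + 1946) = 41694*18109 = 755036646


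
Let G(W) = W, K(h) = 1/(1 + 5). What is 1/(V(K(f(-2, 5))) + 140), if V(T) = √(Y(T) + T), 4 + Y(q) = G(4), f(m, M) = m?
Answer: 840/117599 - √6/117599 ≈ 0.0071221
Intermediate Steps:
K(h) = ⅙ (K(h) = 1/6 = ⅙)
Y(q) = 0 (Y(q) = -4 + 4 = 0)
V(T) = √T (V(T) = √(0 + T) = √T)
1/(V(K(f(-2, 5))) + 140) = 1/(√(⅙) + 140) = 1/(√6/6 + 140) = 1/(140 + √6/6)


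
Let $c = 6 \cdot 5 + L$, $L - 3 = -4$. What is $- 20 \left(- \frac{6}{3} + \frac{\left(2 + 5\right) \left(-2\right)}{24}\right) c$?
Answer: $\frac{4495}{3} \approx 1498.3$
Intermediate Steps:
$L = -1$ ($L = 3 - 4 = -1$)
$c = 29$ ($c = 6 \cdot 5 - 1 = 30 - 1 = 29$)
$- 20 \left(- \frac{6}{3} + \frac{\left(2 + 5\right) \left(-2\right)}{24}\right) c = - 20 \left(- \frac{6}{3} + \frac{\left(2 + 5\right) \left(-2\right)}{24}\right) 29 = - 20 \left(\left(-6\right) \frac{1}{3} + 7 \left(-2\right) \frac{1}{24}\right) 29 = - 20 \left(-2 - \frac{7}{12}\right) 29 = \left(-20\right) \left(- \frac{31}{12}\right) 29 = \frac{155}{3} \cdot 29 = \frac{4495}{3}$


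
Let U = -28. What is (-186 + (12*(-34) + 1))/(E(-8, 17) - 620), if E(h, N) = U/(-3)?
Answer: 1779/1832 ≈ 0.97107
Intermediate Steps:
E(h, N) = 28/3 (E(h, N) = -28/(-3) = -28*(-⅓) = 28/3)
(-186 + (12*(-34) + 1))/(E(-8, 17) - 620) = (-186 + (12*(-34) + 1))/(28/3 - 620) = (-186 + (-408 + 1))/(-1832/3) = (-186 - 407)*(-3/1832) = -593*(-3/1832) = 1779/1832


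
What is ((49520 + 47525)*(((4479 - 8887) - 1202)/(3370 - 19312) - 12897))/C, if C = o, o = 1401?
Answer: -3325382205730/3722457 ≈ -8.9333e+5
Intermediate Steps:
C = 1401
((49520 + 47525)*(((4479 - 8887) - 1202)/(3370 - 19312) - 12897))/C = ((49520 + 47525)*(((4479 - 8887) - 1202)/(3370 - 19312) - 12897))/1401 = (97045*((-4408 - 1202)/(-15942) - 12897))*(1/1401) = (97045*(-5610*(-1/15942) - 12897))*(1/1401) = (97045*(935/2657 - 12897))*(1/1401) = (97045*(-34266394/2657))*(1/1401) = -3325382205730/2657*1/1401 = -3325382205730/3722457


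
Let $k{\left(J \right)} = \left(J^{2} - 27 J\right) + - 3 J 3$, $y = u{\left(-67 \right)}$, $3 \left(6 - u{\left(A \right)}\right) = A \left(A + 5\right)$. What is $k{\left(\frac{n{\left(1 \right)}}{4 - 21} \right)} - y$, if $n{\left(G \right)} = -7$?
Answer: $\frac{1182599}{867} \approx 1364.0$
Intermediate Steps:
$u{\left(A \right)} = 6 - \frac{A \left(5 + A\right)}{3}$ ($u{\left(A \right)} = 6 - \frac{A \left(A + 5\right)}{3} = 6 - \frac{A \left(5 + A\right)}{3}$)
$y = - \frac{4136}{3}$ ($y = 6 - - \frac{335}{3} - \frac{\left(-67\right)^{2}}{3} = 6 + \frac{335}{3} - \frac{4489}{3} = - \frac{4136}{3} \approx -1378.7$)
$k{\left(J \right)} = J^{2} - 36 J$ ($k{\left(J \right)} = \left(J^{2} - 27 J\right) - 9 J = J^{2} - 36 J$)
$k{\left(\frac{n{\left(1 \right)}}{4 - 21} \right)} - y = - \frac{7}{4 - 21} \left(-36 - \frac{7}{4 - 21}\right) - - \frac{4136}{3} = - \frac{7}{4 - 21} \left(-36 - \frac{7}{4 - 21}\right) + \frac{4136}{3} = - \frac{7}{-17} \left(-36 - \frac{7}{-17}\right) + \frac{4136}{3} = \left(-7\right) \left(- \frac{1}{17}\right) \left(-36 - - \frac{7}{17}\right) + \frac{4136}{3} = \frac{7 \left(-36 + \frac{7}{17}\right)}{17} + \frac{4136}{3} = \frac{7}{17} \left(- \frac{605}{17}\right) + \frac{4136}{3} = - \frac{4235}{289} + \frac{4136}{3} = \frac{1182599}{867}$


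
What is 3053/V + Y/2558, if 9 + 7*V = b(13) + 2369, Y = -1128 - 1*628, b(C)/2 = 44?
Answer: 25184165/3130992 ≈ 8.0435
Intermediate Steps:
b(C) = 88 (b(C) = 2*44 = 88)
Y = -1756 (Y = -1128 - 628 = -1756)
V = 2448/7 (V = -9/7 + (88 + 2369)/7 = -9/7 + (⅐)*2457 = -9/7 + 351 = 2448/7 ≈ 349.71)
3053/V + Y/2558 = 3053/(2448/7) - 1756/2558 = 3053*(7/2448) - 1756*1/2558 = 21371/2448 - 878/1279 = 25184165/3130992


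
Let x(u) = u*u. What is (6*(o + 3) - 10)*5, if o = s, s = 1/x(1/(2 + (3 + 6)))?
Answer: 3670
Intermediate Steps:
x(u) = u²
s = 121 (s = 1/((1/(2 + (3 + 6)))²) = 1/((1/(2 + 9))²) = 1/((1/11)²) = 1/(1/121) = 121)
o = 121
(6*(o + 3) - 10)*5 = (6*(121 + 3) - 10)*5 = (6*124 - 10)*5 = (744 - 10)*5 = 734*5 = 3670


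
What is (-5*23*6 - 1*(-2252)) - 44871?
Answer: -43309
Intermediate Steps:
(-5*23*6 - 1*(-2252)) - 44871 = (-115*6 + 2252) - 44871 = (-690 + 2252) - 44871 = 1562 - 44871 = -43309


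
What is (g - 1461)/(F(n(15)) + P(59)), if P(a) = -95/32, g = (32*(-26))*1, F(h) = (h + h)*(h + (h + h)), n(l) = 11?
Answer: -73376/23137 ≈ -3.1714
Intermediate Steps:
F(h) = 6*h**2 (F(h) = (2*h)*(h + 2*h) = (2*h)*(3*h) = 6*h**2)
g = -832 (g = -832*1 = -832)
P(a) = -95/32 (P(a) = -95*1/32 = -95/32)
(g - 1461)/(F(n(15)) + P(59)) = (-832 - 1461)/(6*11**2 - 95/32) = -2293/(6*121 - 95/32) = -2293/(726 - 95/32) = -2293/23137/32 = -2293*32/23137 = -73376/23137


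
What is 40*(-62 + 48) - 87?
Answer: -647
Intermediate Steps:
40*(-62 + 48) - 87 = 40*(-14) - 87 = -560 - 87 = -647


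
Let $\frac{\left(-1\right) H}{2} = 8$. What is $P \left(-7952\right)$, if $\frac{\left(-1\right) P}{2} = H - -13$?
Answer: $-47712$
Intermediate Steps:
$H = -16$ ($H = \left(-2\right) 8 = -16$)
$P = 6$ ($P = - 2 \left(-16 - -13\right) = - 2 \left(-16 + 13\right) = \left(-2\right) \left(-3\right) = 6$)
$P \left(-7952\right) = 6 \left(-7952\right) = -47712$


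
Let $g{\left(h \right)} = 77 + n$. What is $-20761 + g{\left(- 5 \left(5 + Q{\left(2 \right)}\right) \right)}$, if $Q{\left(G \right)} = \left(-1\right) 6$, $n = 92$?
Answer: $-20592$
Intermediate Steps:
$Q{\left(G \right)} = -6$
$g{\left(h \right)} = 169$ ($g{\left(h \right)} = 77 + 92 = 169$)
$-20761 + g{\left(- 5 \left(5 + Q{\left(2 \right)}\right) \right)} = -20761 + 169 = -20592$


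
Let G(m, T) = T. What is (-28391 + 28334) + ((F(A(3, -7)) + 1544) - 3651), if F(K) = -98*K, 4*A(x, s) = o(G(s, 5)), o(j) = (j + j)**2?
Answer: -4614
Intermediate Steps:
o(j) = 4*j**2 (o(j) = (2*j)**2 = 4*j**2)
A(x, s) = 25 (A(x, s) = (4*5**2)/4 = (4*25)/4 = (1/4)*100 = 25)
(-28391 + 28334) + ((F(A(3, -7)) + 1544) - 3651) = (-28391 + 28334) + ((-98*25 + 1544) - 3651) = -57 + ((-2450 + 1544) - 3651) = -57 + (-906 - 3651) = -57 - 4557 = -4614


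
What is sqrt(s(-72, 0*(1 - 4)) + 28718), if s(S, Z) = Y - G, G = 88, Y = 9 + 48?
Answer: sqrt(28687) ≈ 169.37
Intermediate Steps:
Y = 57
s(S, Z) = -31 (s(S, Z) = 57 - 1*88 = 57 - 88 = -31)
sqrt(s(-72, 0*(1 - 4)) + 28718) = sqrt(-31 + 28718) = sqrt(28687)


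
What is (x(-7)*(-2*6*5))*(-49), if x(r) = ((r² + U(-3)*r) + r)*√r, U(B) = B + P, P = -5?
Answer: 288120*I*√7 ≈ 7.6229e+5*I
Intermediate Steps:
U(B) = -5 + B (U(B) = B - 5 = -5 + B)
x(r) = √r*(r² - 7*r) (x(r) = ((r² + (-5 - 3)*r) + r)*√r = ((r² - 8*r) + r)*√r = (r² - 7*r)*√r = √r*(r² - 7*r))
(x(-7)*(-2*6*5))*(-49) = (((-7)^(3/2)*(-7 - 7))*(-2*6*5))*(-49) = ((-7*I*√7*(-14))*(-12*5))*(-49) = ((98*I*√7)*(-60))*(-49) = -5880*I*√7*(-49) = 288120*I*√7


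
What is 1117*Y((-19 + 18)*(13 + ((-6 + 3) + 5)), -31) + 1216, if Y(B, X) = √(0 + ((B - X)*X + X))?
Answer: 1216 + 1117*I*√527 ≈ 1216.0 + 25642.0*I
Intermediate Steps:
Y(B, X) = √(X + X*(B - X)) (Y(B, X) = √(0 + (X*(B - X) + X)) = √(0 + (X + X*(B - X))) = √(X + X*(B - X)))
1117*Y((-19 + 18)*(13 + ((-6 + 3) + 5)), -31) + 1216 = 1117*√(-31*(1 + (-19 + 18)*(13 + ((-6 + 3) + 5)) - 1*(-31))) + 1216 = 1117*√(-31*(1 - (13 + (-3 + 5)) + 31)) + 1216 = 1117*√(-31*(1 - (13 + 2) + 31)) + 1216 = 1117*√(-31*(1 - 1*15 + 31)) + 1216 = 1117*√(-31*(1 - 15 + 31)) + 1216 = 1117*√(-31*17) + 1216 = 1117*√(-527) + 1216 = 1117*(I*√527) + 1216 = 1117*I*√527 + 1216 = 1216 + 1117*I*√527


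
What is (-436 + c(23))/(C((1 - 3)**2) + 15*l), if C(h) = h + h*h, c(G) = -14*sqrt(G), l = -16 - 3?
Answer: 436/265 + 14*sqrt(23)/265 ≈ 1.8986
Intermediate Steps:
l = -19
C(h) = h + h**2
(-436 + c(23))/(C((1 - 3)**2) + 15*l) = (-436 - 14*sqrt(23))/((1 - 3)**2*(1 + (1 - 3)**2) + 15*(-19)) = (-436 - 14*sqrt(23))/((-2)**2*(1 + (-2)**2) - 285) = (-436 - 14*sqrt(23))/(4*(1 + 4) - 285) = (-436 - 14*sqrt(23))/(4*5 - 285) = (-436 - 14*sqrt(23))/(20 - 285) = (-436 - 14*sqrt(23))/(-265) = (-436 - 14*sqrt(23))*(-1/265) = 436/265 + 14*sqrt(23)/265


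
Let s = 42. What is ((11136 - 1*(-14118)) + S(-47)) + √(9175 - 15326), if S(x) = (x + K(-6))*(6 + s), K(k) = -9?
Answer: 22566 + I*√6151 ≈ 22566.0 + 78.428*I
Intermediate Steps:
S(x) = -432 + 48*x (S(x) = (x - 9)*(6 + 42) = (-9 + x)*48 = -432 + 48*x)
((11136 - 1*(-14118)) + S(-47)) + √(9175 - 15326) = ((11136 - 1*(-14118)) + (-432 + 48*(-47))) + √(9175 - 15326) = ((11136 + 14118) + (-432 - 2256)) + √(-6151) = (25254 - 2688) + I*√6151 = 22566 + I*√6151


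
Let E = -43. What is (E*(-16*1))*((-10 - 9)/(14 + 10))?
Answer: -1634/3 ≈ -544.67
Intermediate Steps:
(E*(-16*1))*((-10 - 9)/(14 + 10)) = (-(-688))*((-10 - 9)/(14 + 10)) = (-43*(-16))*(-19/24) = 688*(-19*1/24) = 688*(-19/24) = -1634/3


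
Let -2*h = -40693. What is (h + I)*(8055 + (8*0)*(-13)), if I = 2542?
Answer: 368733735/2 ≈ 1.8437e+8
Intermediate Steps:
h = 40693/2 (h = -1/2*(-40693) = 40693/2 ≈ 20347.)
(h + I)*(8055 + (8*0)*(-13)) = (40693/2 + 2542)*(8055 + (8*0)*(-13)) = 45777*(8055 + 0*(-13))/2 = 45777*(8055 + 0)/2 = (45777/2)*8055 = 368733735/2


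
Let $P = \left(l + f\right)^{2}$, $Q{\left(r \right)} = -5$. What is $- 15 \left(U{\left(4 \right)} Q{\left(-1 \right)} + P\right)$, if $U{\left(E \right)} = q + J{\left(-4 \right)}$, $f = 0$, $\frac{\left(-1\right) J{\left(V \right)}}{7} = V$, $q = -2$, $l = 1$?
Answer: $1935$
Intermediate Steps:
$J{\left(V \right)} = - 7 V$
$U{\left(E \right)} = 26$ ($U{\left(E \right)} = -2 - -28 = -2 + 28 = 26$)
$P = 1$ ($P = \left(1 + 0\right)^{2} = 1^{2} = 1$)
$- 15 \left(U{\left(4 \right)} Q{\left(-1 \right)} + P\right) = - 15 \left(26 \left(-5\right) + 1\right) = - 15 \left(-130 + 1\right) = \left(-15\right) \left(-129\right) = 1935$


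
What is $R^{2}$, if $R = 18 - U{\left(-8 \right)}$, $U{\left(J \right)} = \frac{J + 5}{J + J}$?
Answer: $\frac{81225}{256} \approx 317.29$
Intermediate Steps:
$U{\left(J \right)} = \frac{5 + J}{2 J}$
$R = \frac{285}{16}$ ($R = 18 - \frac{5 - 8}{2 \left(-8\right)} = 18 - \frac{1}{2} \left(- \frac{1}{8}\right) \left(-3\right) = 18 - \frac{3}{16} = \frac{285}{16} \approx 17.813$)
$R^{2} = \left(\frac{285}{16}\right)^{2} = \frac{81225}{256}$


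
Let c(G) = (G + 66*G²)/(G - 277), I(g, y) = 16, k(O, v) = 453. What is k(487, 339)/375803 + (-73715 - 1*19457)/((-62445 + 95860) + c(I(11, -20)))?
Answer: -9134793672717/3271140760609 ≈ -2.7925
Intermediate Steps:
c(G) = (G + 66*G²)/(-277 + G)
k(487, 339)/375803 + (-73715 - 1*19457)/((-62445 + 95860) + c(I(11, -20))) = 453/375803 + (-73715 - 1*19457)/((-62445 + 95860) + 16*(1 + 66*16)/(-277 + 16)) = 453*(1/375803) + (-73715 - 19457)/(33415 + 16*(1 + 1056)/(-261)) = 453/375803 - 93172/(33415 + 16*(-1/261)*1057) = 453/375803 - 93172/(33415 - 16912/261) = 453/375803 - 93172/8704403/261 = 453/375803 - 93172*261/8704403 = 453/375803 - 24317892/8704403 = -9134793672717/3271140760609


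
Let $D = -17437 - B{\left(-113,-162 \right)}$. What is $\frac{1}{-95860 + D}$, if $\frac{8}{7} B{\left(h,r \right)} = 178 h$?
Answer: $- \frac{4}{382789} \approx -1.045 \cdot 10^{-5}$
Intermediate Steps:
$B{\left(h,r \right)} = \frac{623 h}{4}$ ($B{\left(h,r \right)} = \frac{7 \cdot 178 h}{8} = \frac{623 h}{4}$)
$D = \frac{651}{4}$ ($D = -17437 - \frac{623}{4} \left(-113\right) = -17437 - - \frac{70399}{4} = -17437 + \frac{70399}{4} = \frac{651}{4} \approx 162.75$)
$\frac{1}{-95860 + D} = \frac{1}{-95860 + \frac{651}{4}} = \frac{1}{- \frac{382789}{4}} = - \frac{4}{382789}$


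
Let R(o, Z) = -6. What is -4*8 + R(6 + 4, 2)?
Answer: -38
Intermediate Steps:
-4*8 + R(6 + 4, 2) = -4*8 - 6 = -32 - 6 = -38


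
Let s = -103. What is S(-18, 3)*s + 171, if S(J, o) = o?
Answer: -138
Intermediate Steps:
S(-18, 3)*s + 171 = 3*(-103) + 171 = -309 + 171 = -138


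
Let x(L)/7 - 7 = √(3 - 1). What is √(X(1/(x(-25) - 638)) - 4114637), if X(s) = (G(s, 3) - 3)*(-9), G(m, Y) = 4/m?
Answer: √(-4093406 - 252*√2) ≈ 2023.3*I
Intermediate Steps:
x(L) = 49 + 7*√2 (x(L) = 49 + 7*√(3 - 1) = 49 + 7*√2)
X(s) = 27 - 36/s (X(s) = (4/s - 3)*(-9) = (-3 + 4/s)*(-9) = 27 - 36/s)
√(X(1/(x(-25) - 638)) - 4114637) = √((27 - (-21204 + 252*√2)) - 4114637) = √((27 - 36*(-589 + 7*√2)) - 4114637) = √((27 + (21204 - 252*√2)) - 4114637) = √((21231 - 252*√2) - 4114637) = √(-4093406 - 252*√2)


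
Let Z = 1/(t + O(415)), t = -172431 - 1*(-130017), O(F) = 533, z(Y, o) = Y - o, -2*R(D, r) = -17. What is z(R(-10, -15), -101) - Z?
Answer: 9171941/83762 ≈ 109.50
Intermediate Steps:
R(D, r) = 17/2 (R(D, r) = -½*(-17) = 17/2)
t = -42414 (t = -172431 + 130017 = -42414)
Z = -1/41881 (Z = 1/(-42414 + 533) = 1/(-41881) = -1/41881 ≈ -2.3877e-5)
z(R(-10, -15), -101) - Z = (17/2 - 1*(-101)) - 1*(-1/41881) = (17/2 + 101) + 1/41881 = 219/2 + 1/41881 = 9171941/83762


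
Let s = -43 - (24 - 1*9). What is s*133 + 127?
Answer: -7587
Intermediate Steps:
s = -58 (s = -43 - (24 - 9) = -43 - 1*15 = -43 - 15 = -58)
s*133 + 127 = -58*133 + 127 = -7714 + 127 = -7587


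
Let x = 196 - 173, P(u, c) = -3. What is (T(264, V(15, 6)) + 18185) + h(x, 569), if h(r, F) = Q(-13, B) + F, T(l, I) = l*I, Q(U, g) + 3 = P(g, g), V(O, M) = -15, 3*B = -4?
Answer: 14788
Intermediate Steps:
B = -4/3 (B = (⅓)*(-4) = -4/3 ≈ -1.3333)
Q(U, g) = -6 (Q(U, g) = -3 - 3 = -6)
T(l, I) = I*l
x = 23
h(r, F) = -6 + F
(T(264, V(15, 6)) + 18185) + h(x, 569) = (-15*264 + 18185) + (-6 + 569) = (-3960 + 18185) + 563 = 14225 + 563 = 14788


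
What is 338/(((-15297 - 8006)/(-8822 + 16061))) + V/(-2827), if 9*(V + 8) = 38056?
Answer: -63138615578/592898229 ≈ -106.49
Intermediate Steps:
V = 37984/9 (V = -8 + (1/9)*38056 = -8 + 38056/9 = 37984/9 ≈ 4220.4)
338/(((-15297 - 8006)/(-8822 + 16061))) + V/(-2827) = 338/(((-15297 - 8006)/(-8822 + 16061))) + (37984/9)/(-2827) = 338/((-23303/7239)) + (37984/9)*(-1/2827) = 338/((-23303*1/7239)) - 37984/25443 = 338/(-23303/7239) - 37984/25443 = 338*(-7239/23303) - 37984/25443 = -2446782/23303 - 37984/25443 = -63138615578/592898229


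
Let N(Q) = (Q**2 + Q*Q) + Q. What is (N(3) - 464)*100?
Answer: -44300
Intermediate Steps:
N(Q) = Q + 2*Q**2 (N(Q) = (Q**2 + Q**2) + Q = 2*Q**2 + Q = Q + 2*Q**2)
(N(3) - 464)*100 = (3*(1 + 2*3) - 464)*100 = (3*(1 + 6) - 464)*100 = (3*7 - 464)*100 = (21 - 464)*100 = -443*100 = -44300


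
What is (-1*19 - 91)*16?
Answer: -1760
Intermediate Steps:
(-1*19 - 91)*16 = (-19 - 91)*16 = -110*16 = -1760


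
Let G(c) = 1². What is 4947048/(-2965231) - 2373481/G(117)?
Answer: -7037924386159/2965231 ≈ -2.3735e+6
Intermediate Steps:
G(c) = 1
4947048/(-2965231) - 2373481/G(117) = 4947048/(-2965231) - 2373481/1 = 4947048*(-1/2965231) - 2373481*1 = -4947048/2965231 - 2373481 = -7037924386159/2965231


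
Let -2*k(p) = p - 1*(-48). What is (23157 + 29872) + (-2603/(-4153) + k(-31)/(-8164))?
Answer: 3595948819721/67810184 ≈ 53030.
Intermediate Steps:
k(p) = -24 - p/2 (k(p) = -(p - 1*(-48))/2 = -(p + 48)/2 = -(48 + p)/2 = -24 - p/2)
(23157 + 29872) + (-2603/(-4153) + k(-31)/(-8164)) = (23157 + 29872) + (-2603/(-4153) + (-24 - ½*(-31))/(-8164)) = 53029 + (-2603*(-1/4153) + (-24 + 31/2)*(-1/8164)) = 53029 + (2603/4153 - 17/2*(-1/8164)) = 53029 + (2603/4153 + 17/16328) = 53029 + 42572385/67810184 = 3595948819721/67810184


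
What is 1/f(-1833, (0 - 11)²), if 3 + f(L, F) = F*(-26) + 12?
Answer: -1/3137 ≈ -0.00031878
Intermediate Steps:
f(L, F) = 9 - 26*F (f(L, F) = -3 + (F*(-26) + 12) = -3 + (-26*F + 12) = -3 + (12 - 26*F) = 9 - 26*F)
1/f(-1833, (0 - 11)²) = 1/(9 - 26*(0 - 11)²) = 1/(9 - 26*(-11)²) = 1/(9 - 26*121) = 1/(9 - 3146) = 1/(-3137) = -1/3137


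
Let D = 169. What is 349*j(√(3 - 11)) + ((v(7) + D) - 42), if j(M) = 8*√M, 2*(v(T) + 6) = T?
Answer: 249/2 + 2792*2^(¾)*√I ≈ 3444.8 + 3320.3*I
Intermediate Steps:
v(T) = -6 + T/2
349*j(√(3 - 11)) + ((v(7) + D) - 42) = 349*(8*√(√(3 - 11))) + (((-6 + (½)*7) + 169) - 42) = 349*(8*√(√(-8))) + (((-6 + 7/2) + 169) - 42) = 349*(8*√(2*I*√2)) + ((-5/2 + 169) - 42) = 349*(8*(2^(¾)*√I)) + (333/2 - 42) = 349*(8*2^(¾)*√I) + 249/2 = 2792*2^(¾)*√I + 249/2 = 249/2 + 2792*2^(¾)*√I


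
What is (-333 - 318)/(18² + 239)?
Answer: -651/563 ≈ -1.1563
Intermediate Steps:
(-333 - 318)/(18² + 239) = -651/(324 + 239) = -651/563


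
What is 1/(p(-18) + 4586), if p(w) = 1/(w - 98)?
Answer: 116/531975 ≈ 0.00021806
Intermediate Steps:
p(w) = 1/(-98 + w)
1/(p(-18) + 4586) = 1/(1/(-98 - 18) + 4586) = 1/(1/(-116) + 4586) = 1/(-1/116 + 4586) = 1/(531975/116) = 116/531975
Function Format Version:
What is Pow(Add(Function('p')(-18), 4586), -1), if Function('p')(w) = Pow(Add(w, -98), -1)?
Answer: Rational(116, 531975) ≈ 0.00021806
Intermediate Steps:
Function('p')(w) = Pow(Add(-98, w), -1)
Pow(Add(Function('p')(-18), 4586), -1) = Pow(Add(Pow(Add(-98, -18), -1), 4586), -1) = Pow(Add(Pow(-116, -1), 4586), -1) = Pow(Add(Rational(-1, 116), 4586), -1) = Pow(Rational(531975, 116), -1) = Rational(116, 531975)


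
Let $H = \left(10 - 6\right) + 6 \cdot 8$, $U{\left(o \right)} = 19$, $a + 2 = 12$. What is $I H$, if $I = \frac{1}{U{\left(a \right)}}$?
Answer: $\frac{52}{19} \approx 2.7368$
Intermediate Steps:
$a = 10$ ($a = -2 + 12 = 10$)
$I = \frac{1}{19} \approx 0.052632$
$H = 52$ ($H = 4 + 48 = 52$)
$I H = \frac{1}{19} \cdot 52 = \frac{52}{19}$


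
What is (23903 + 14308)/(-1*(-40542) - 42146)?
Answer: -38211/1604 ≈ -23.822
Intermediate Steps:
(23903 + 14308)/(-1*(-40542) - 42146) = 38211/(40542 - 42146) = 38211/(-1604) = 38211*(-1/1604) = -38211/1604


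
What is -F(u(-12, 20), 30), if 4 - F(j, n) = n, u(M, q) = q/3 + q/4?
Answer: 26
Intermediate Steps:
u(M, q) = 7*q/12 (u(M, q) = q*(⅓) + q*(¼) = q/3 + q/4 = 7*q/12)
F(j, n) = 4 - n
-F(u(-12, 20), 30) = -(4 - 1*30) = -(4 - 30) = -1*(-26) = 26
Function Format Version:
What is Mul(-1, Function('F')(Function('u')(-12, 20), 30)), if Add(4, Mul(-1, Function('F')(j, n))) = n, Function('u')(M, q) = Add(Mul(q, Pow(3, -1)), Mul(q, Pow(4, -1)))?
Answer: 26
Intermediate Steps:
Function('u')(M, q) = Mul(Rational(7, 12), q) (Function('u')(M, q) = Add(Mul(q, Rational(1, 3)), Mul(q, Rational(1, 4))) = Add(Mul(Rational(1, 3), q), Mul(Rational(1, 4), q)) = Mul(Rational(7, 12), q))
Function('F')(j, n) = Add(4, Mul(-1, n))
Mul(-1, Function('F')(Function('u')(-12, 20), 30)) = Mul(-1, Add(4, Mul(-1, 30))) = Mul(-1, Add(4, -30)) = Mul(-1, -26) = 26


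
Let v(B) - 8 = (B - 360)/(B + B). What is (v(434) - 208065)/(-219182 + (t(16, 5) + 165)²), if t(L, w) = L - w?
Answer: 90296701/81681404 ≈ 1.1055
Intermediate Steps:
v(B) = 8 + (-360 + B)/(2*B) (v(B) = 8 + (B - 360)/(B + B) = 8 + (-360 + B)/((2*B)) = 8 + (-360 + B)*(1/(2*B)) = 8 + (-360 + B)/(2*B))
(v(434) - 208065)/(-219182 + (t(16, 5) + 165)²) = ((17/2 - 180/434) - 208065)/(-219182 + ((16 - 1*5) + 165)²) = ((17/2 - 180*1/434) - 208065)/(-219182 + ((16 - 5) + 165)²) = ((17/2 - 90/217) - 208065)/(-219182 + (11 + 165)²) = (3509/434 - 208065)/(-219182 + 176²) = -90296701/(434*(-219182 + 30976)) = -90296701/434/(-188206) = -90296701/434*(-1/188206) = 90296701/81681404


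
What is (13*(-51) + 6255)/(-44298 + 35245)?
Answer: -5592/9053 ≈ -0.61770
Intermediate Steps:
(13*(-51) + 6255)/(-44298 + 35245) = (-663 + 6255)/(-9053) = 5592*(-1/9053) = -5592/9053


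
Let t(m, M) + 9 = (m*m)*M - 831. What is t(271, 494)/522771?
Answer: 36279014/522771 ≈ 69.397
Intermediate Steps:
t(m, M) = -840 + M*m**2 (t(m, M) = -9 + ((m*m)*M - 831) = -9 + (m**2*M - 831) = -9 + (M*m**2 - 831) = -9 + (-831 + M*m**2) = -840 + M*m**2)
t(271, 494)/522771 = (-840 + 494*271**2)/522771 = (-840 + 494*73441)*(1/522771) = (-840 + 36279854)*(1/522771) = 36279014*(1/522771) = 36279014/522771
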